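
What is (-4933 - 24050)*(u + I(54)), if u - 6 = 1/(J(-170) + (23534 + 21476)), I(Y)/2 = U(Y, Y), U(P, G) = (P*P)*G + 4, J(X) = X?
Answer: -409297905161223/44840 ≈ -9.1280e+9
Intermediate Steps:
U(P, G) = 4 + G*P² (U(P, G) = P²*G + 4 = G*P² + 4 = 4 + G*P²)
I(Y) = 8 + 2*Y³ (I(Y) = 2*(4 + Y*Y²) = 2*(4 + Y³) = 8 + 2*Y³)
u = 269041/44840 (u = 6 + 1/(-170 + (23534 + 21476)) = 6 + 1/(-170 + 45010) = 6 + 1/44840 = 269041/44840 ≈ 6.0000)
(-4933 - 24050)*(u + I(54)) = (-4933 - 24050)*(269041/44840 + (8 + 2*54³)) = -28983*(269041/44840 + (8 + 2*157464)) = -28983*(269041/44840 + (8 + 314928)) = -28983*(269041/44840 + 314936) = -28983*14121999281/44840 = -409297905161223/44840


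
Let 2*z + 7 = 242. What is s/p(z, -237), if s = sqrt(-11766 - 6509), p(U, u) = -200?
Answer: -I*sqrt(731)/40 ≈ -0.67593*I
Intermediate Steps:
z = 235/2 (z = -7/2 + (1/2)*242 = -7/2 + 121 = 235/2 ≈ 117.50)
s = 5*I*sqrt(731) (s = sqrt(-18275) = 5*I*sqrt(731) ≈ 135.19*I)
s/p(z, -237) = (5*I*sqrt(731))/(-200) = (5*I*sqrt(731))*(-1/200) = -I*sqrt(731)/40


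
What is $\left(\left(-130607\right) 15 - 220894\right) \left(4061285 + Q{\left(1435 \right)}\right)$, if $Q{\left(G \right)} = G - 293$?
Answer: $-8856086797573$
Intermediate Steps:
$Q{\left(G \right)} = -293 + G$
$\left(\left(-130607\right) 15 - 220894\right) \left(4061285 + Q{\left(1435 \right)}\right) = \left(\left(-130607\right) 15 - 220894\right) \left(4061285 + \left(-293 + 1435\right)\right) = \left(-1959105 - 220894\right) \left(4061285 + 1142\right) = \left(-2179999\right) 4062427 = -8856086797573$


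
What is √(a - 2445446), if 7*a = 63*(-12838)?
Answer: 2*I*√640247 ≈ 1600.3*I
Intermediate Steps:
a = -115542 (a = (63*(-12838))/7 = (⅐)*(-808794) = -115542)
√(a - 2445446) = √(-115542 - 2445446) = √(-2560988) = 2*I*√640247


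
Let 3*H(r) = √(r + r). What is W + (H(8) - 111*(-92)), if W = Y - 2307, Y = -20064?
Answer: -36473/3 ≈ -12158.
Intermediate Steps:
H(r) = √2*√r/3 (H(r) = √(r + r)/3 = √(2*r)/3 = (√2*√r)/3 = √2*√r/3)
W = -22371 (W = -20064 - 2307 = -22371)
W + (H(8) - 111*(-92)) = -22371 + (√2*√8/3 - 111*(-92)) = -22371 + (√2*(2*√2)/3 + 10212) = -22371 + (4/3 + 10212) = -22371 + 30640/3 = -36473/3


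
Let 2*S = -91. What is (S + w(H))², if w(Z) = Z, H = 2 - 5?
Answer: 9409/4 ≈ 2352.3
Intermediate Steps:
S = -91/2 (S = (½)*(-91) = -91/2 ≈ -45.500)
H = -3
(S + w(H))² = (-91/2 - 3)² = (-97/2)² = 9409/4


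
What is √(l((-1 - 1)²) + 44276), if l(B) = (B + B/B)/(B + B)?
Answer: 9*√8746/4 ≈ 210.42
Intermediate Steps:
l(B) = (1 + B)/(2*B) (l(B) = (B + 1)/((2*B)) = (1 + B)*(1/(2*B)) = (1 + B)/(2*B))
√(l((-1 - 1)²) + 44276) = √((1 + (-1 - 1)²)/(2*((-1 - 1)²)) + 44276) = √((1 + (-2)²)/(2*((-2)²)) + 44276) = √((½)*(1 + 4)/4 + 44276) = √((½)*(¼)*5 + 44276) = √(5/8 + 44276) = √(354213/8) = 9*√8746/4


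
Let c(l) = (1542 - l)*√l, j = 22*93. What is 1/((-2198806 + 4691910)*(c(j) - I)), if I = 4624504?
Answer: -578063/6664539911789760640 + 63*√2046/6664539911789760640 ≈ -8.6310e-14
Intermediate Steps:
j = 2046
c(l) = √l*(1542 - l)
1/((-2198806 + 4691910)*(c(j) - I)) = 1/((-2198806 + 4691910)*(√2046*(1542 - 1*2046) - 1*4624504)) = 1/(2493104*(√2046*(1542 - 2046) - 4624504)) = 1/(2493104*(√2046*(-504) - 4624504)) = 1/(2493104*(-504*√2046 - 4624504)) = 1/(2493104*(-4624504 - 504*√2046))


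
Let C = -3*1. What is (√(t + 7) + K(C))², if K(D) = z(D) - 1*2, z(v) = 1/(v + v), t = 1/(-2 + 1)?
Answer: 385/36 - 13*√6/3 ≈ 0.079989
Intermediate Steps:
t = -1 (t = 1/(-1) = -1)
z(v) = 1/(2*v)
C = -3
K(D) = -2 + 1/(2*D) (K(D) = 1/(2*D) - 1*2 = 1/(2*D) - 2 = -2 + 1/(2*D))
(√(t + 7) + K(C))² = (√(-1 + 7) + (-2 + (½)/(-3)))² = (√6 + (-2 + (½)*(-⅓)))² = (√6 + (-2 - ⅙))² = (√6 - 13/6)² = (-13/6 + √6)²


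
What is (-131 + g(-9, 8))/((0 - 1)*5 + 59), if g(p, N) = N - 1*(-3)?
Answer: -20/9 ≈ -2.2222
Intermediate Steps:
g(p, N) = 3 + N (g(p, N) = N + 3 = 3 + N)
(-131 + g(-9, 8))/((0 - 1)*5 + 59) = (-131 + (3 + 8))/((0 - 1)*5 + 59) = (-131 + 11)/(-1*5 + 59) = -120/(-5 + 59) = -120/54 = -120*1/54 = -20/9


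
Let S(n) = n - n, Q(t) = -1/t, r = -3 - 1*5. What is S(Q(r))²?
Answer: 0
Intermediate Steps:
r = -8 (r = -3 - 5 = -8)
S(n) = 0
S(Q(r))² = 0² = 0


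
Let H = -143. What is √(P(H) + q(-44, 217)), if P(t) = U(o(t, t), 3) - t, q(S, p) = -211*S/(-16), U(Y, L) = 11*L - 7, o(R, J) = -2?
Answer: I*√1645/2 ≈ 20.279*I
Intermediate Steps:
U(Y, L) = -7 + 11*L
q(S, p) = 211*S/16 (q(S, p) = -211*S*(-1/16) = 211*S/16)
P(t) = 26 - t (P(t) = (-7 + 11*3) - t = (-7 + 33) - t = 26 - t)
√(P(H) + q(-44, 217)) = √((26 - 1*(-143)) + (211/16)*(-44)) = √((26 + 143) - 2321/4) = √(169 - 2321/4) = √(-1645/4) = I*√1645/2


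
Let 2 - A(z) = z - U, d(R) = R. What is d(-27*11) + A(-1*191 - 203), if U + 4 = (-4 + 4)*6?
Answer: 95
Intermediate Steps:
U = -4 (U = -4 + (-4 + 4)*6 = -4 + 0*6 = -4 + 0 = -4)
A(z) = -2 - z (A(z) = 2 - (z - 1*(-4)) = 2 - (z + 4) = 2 - (4 + z) = 2 + (-4 - z) = -2 - z)
d(-27*11) + A(-1*191 - 203) = -27*11 + (-2 - (-1*191 - 203)) = -297 + (-2 - (-191 - 203)) = -297 + (-2 - 1*(-394)) = -297 + (-2 + 394) = -297 + 392 = 95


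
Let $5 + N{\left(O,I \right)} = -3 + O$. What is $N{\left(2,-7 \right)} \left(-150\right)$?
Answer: $900$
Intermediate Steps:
$N{\left(O,I \right)} = -8 + O$ ($N{\left(O,I \right)} = -5 + \left(-3 + O\right) = -8 + O$)
$N{\left(2,-7 \right)} \left(-150\right) = \left(-8 + 2\right) \left(-150\right) = \left(-6\right) \left(-150\right) = 900$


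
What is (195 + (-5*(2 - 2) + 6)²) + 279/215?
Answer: 49944/215 ≈ 232.30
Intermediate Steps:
(195 + (-5*(2 - 2) + 6)²) + 279/215 = (195 + (-5*0 + 6)²) + 279*(1/215) = (195 + (0 + 6)²) + 279/215 = (195 + 6²) + 279/215 = (195 + 36) + 279/215 = 231 + 279/215 = 49944/215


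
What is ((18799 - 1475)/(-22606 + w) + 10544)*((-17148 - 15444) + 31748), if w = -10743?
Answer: -296762665008/33349 ≈ -8.8987e+6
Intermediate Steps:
((18799 - 1475)/(-22606 + w) + 10544)*((-17148 - 15444) + 31748) = ((18799 - 1475)/(-22606 - 10743) + 10544)*((-17148 - 15444) + 31748) = (17324/(-33349) + 10544)*(-32592 + 31748) = (17324*(-1/33349) + 10544)*(-844) = (-17324/33349 + 10544)*(-844) = (351614532/33349)*(-844) = -296762665008/33349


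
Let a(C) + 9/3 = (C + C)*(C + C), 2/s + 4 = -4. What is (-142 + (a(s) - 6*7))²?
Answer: 558009/16 ≈ 34876.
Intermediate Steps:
s = -¼ (s = 2/(-4 - 4) = 2/(-8) = 2*(-⅛) = -¼ ≈ -0.25000)
a(C) = -3 + 4*C² (a(C) = -3 + (C + C)*(C + C) = -3 + (2*C)*(2*C) = -3 + 4*C²)
(-142 + (a(s) - 6*7))² = (-142 + ((-3 + 4*(-¼)²) - 6*7))² = (-142 + ((-3 + 4*(1/16)) - 42))² = (-142 + ((-3 + ¼) - 42))² = (-142 + (-11/4 - 42))² = (-142 - 179/4)² = (-747/4)² = 558009/16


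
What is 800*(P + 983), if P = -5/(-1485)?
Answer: 233561600/297 ≈ 7.8640e+5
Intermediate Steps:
P = 1/297 (P = -5*(-1/1485) = 1/297 ≈ 0.0033670)
800*(P + 983) = 800*(1/297 + 983) = 800*(291952/297) = 233561600/297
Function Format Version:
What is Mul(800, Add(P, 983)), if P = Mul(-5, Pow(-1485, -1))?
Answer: Rational(233561600, 297) ≈ 7.8640e+5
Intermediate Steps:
P = Rational(1, 297) (P = Mul(-5, Rational(-1, 1485)) = Rational(1, 297) ≈ 0.0033670)
Mul(800, Add(P, 983)) = Mul(800, Add(Rational(1, 297), 983)) = Mul(800, Rational(291952, 297)) = Rational(233561600, 297)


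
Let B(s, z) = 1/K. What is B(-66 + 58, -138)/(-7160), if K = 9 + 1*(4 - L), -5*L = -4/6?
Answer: -3/276376 ≈ -1.0855e-5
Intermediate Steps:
L = 2/15 (L = -(-4)/(5*6) = -⅕*(-⅔) = 2/15 ≈ 0.13333)
K = 193/15 (K = 9 + 1*(4 - 1*2/15) = 9 + 1*(4 - 2/15) = 9 + 1*(58/15) = 9 + 58/15 = 193/15 ≈ 12.867)
B(s, z) = 15/193 (B(s, z) = 1/(193/15) = 15/193)
B(-66 + 58, -138)/(-7160) = (15/193)/(-7160) = (15/193)*(-1/7160) = -3/276376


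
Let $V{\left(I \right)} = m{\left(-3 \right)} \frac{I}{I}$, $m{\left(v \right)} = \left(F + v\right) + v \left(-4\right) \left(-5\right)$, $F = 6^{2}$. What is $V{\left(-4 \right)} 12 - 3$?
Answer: $-327$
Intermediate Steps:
$F = 36$
$m{\left(v \right)} = 36 + 21 v$ ($m{\left(v \right)} = \left(36 + v\right) + v \left(-4\right) \left(-5\right) = \left(36 + v\right) + - 4 v \left(-5\right) = \left(36 + v\right) + 20 v = 36 + 21 v$)
$V{\left(I \right)} = -27$ ($V{\left(I \right)} = \left(36 + 21 \left(-3\right)\right) \frac{I}{I} = \left(36 - 63\right) 1 = \left(-27\right) 1 = -27$)
$V{\left(-4 \right)} 12 - 3 = \left(-27\right) 12 - 3 = -324 - 3 = -327$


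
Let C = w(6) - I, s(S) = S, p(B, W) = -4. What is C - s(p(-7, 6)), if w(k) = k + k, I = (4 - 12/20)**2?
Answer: 111/25 ≈ 4.4400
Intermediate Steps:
I = 289/25 (I = (4 - 12*1/20)**2 = (4 - 3/5)**2 = (17/5)**2 = 289/25 ≈ 11.560)
w(k) = 2*k
C = 11/25 (C = 2*6 - 1*289/25 = 12 - 289/25 = 11/25 ≈ 0.44000)
C - s(p(-7, 6)) = 11/25 - 1*(-4) = 11/25 + 4 = 111/25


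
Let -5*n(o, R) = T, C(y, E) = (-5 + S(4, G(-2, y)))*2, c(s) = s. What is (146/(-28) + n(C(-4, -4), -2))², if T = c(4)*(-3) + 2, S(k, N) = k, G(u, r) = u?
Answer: 2025/196 ≈ 10.332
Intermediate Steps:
T = -10 (T = 4*(-3) + 2 = -12 + 2 = -10)
C(y, E) = -2 (C(y, E) = (-5 + 4)*2 = -1*2 = -2)
n(o, R) = 2 (n(o, R) = -⅕*(-10) = 2)
(146/(-28) + n(C(-4, -4), -2))² = (146/(-28) + 2)² = (146*(-1/28) + 2)² = (-73/14 + 2)² = (-45/14)² = 2025/196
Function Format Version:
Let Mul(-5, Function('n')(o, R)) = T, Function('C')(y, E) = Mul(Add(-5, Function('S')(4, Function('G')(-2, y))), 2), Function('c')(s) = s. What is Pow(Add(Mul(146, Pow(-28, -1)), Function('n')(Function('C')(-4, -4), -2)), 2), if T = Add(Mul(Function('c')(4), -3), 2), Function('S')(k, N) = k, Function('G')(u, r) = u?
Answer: Rational(2025, 196) ≈ 10.332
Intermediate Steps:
T = -10 (T = Add(Mul(4, -3), 2) = Add(-12, 2) = -10)
Function('C')(y, E) = -2 (Function('C')(y, E) = Mul(Add(-5, 4), 2) = Mul(-1, 2) = -2)
Function('n')(o, R) = 2 (Function('n')(o, R) = Mul(Rational(-1, 5), -10) = 2)
Pow(Add(Mul(146, Pow(-28, -1)), Function('n')(Function('C')(-4, -4), -2)), 2) = Pow(Add(Mul(146, Pow(-28, -1)), 2), 2) = Pow(Add(Mul(146, Rational(-1, 28)), 2), 2) = Pow(Add(Rational(-73, 14), 2), 2) = Pow(Rational(-45, 14), 2) = Rational(2025, 196)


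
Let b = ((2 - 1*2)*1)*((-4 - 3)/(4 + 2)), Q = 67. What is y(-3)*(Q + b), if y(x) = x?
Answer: -201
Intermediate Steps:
b = 0 (b = ((2 - 2)*1)*(-7/6) = (0*1)*(-7*1/6) = 0*(-7/6) = 0)
y(-3)*(Q + b) = -3*(67 + 0) = -3*67 = -201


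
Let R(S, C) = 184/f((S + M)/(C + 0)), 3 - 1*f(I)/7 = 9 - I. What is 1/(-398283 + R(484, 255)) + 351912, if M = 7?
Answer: 1019404316192975/2896759179 ≈ 3.5191e+5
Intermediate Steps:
f(I) = -42 + 7*I (f(I) = 21 - 7*(9 - I) = 21 + (-63 + 7*I) = -42 + 7*I)
R(S, C) = 184/(-42 + 7*(7 + S)/C) (R(S, C) = 184/(-42 + 7*((S + 7)/(C + 0))) = 184/(-42 + 7*((7 + S)/C)) = 184/(-42 + 7*(7 + S)/C))
1/(-398283 + R(484, 255)) + 351912 = 1/(-398283 + 184*255/(49 - 42*255 + 7*484)) + 351912 = 1/(-398283 + 184*255/(49 - 10710 + 3388)) + 351912 = 1/(-398283 + 184*255/(-7273)) + 351912 = 1/(-398283 + 184*255*(-1/7273)) + 351912 = 1/(-398283 - 46920/7273) + 351912 = 1/(-2896759179/7273) + 351912 = -7273/2896759179 + 351912 = 1019404316192975/2896759179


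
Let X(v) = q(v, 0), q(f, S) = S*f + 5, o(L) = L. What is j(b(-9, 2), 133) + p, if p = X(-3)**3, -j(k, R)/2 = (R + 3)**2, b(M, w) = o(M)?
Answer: -36867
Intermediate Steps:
q(f, S) = 5 + S*f
b(M, w) = M
X(v) = 5 (X(v) = 5 + 0*v = 5 + 0 = 5)
j(k, R) = -2*(3 + R)**2 (j(k, R) = -2*(R + 3)**2 = -2*(3 + R)**2)
p = 125 (p = 5**3 = 125)
j(b(-9, 2), 133) + p = -2*(3 + 133)**2 + 125 = -2*136**2 + 125 = -2*18496 + 125 = -36992 + 125 = -36867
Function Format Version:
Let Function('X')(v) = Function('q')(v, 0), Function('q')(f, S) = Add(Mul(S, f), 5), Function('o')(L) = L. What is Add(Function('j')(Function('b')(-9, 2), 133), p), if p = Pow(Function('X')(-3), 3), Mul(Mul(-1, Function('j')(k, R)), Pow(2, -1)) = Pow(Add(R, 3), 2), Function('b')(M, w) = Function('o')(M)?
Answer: -36867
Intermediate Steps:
Function('q')(f, S) = Add(5, Mul(S, f))
Function('b')(M, w) = M
Function('X')(v) = 5 (Function('X')(v) = Add(5, Mul(0, v)) = Add(5, 0) = 5)
Function('j')(k, R) = Mul(-2, Pow(Add(3, R), 2)) (Function('j')(k, R) = Mul(-2, Pow(Add(R, 3), 2)) = Mul(-2, Pow(Add(3, R), 2)))
p = 125 (p = Pow(5, 3) = 125)
Add(Function('j')(Function('b')(-9, 2), 133), p) = Add(Mul(-2, Pow(Add(3, 133), 2)), 125) = Add(Mul(-2, Pow(136, 2)), 125) = Add(Mul(-2, 18496), 125) = Add(-36992, 125) = -36867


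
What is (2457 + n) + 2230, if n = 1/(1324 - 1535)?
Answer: 988956/211 ≈ 4687.0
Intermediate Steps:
n = -1/211 (n = 1/(-211) = -1/211 ≈ -0.0047393)
(2457 + n) + 2230 = (2457 - 1/211) + 2230 = 518426/211 + 2230 = 988956/211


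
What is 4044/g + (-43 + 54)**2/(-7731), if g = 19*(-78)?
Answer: -5240581/1909557 ≈ -2.7444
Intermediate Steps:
g = -1482
4044/g + (-43 + 54)**2/(-7731) = 4044/(-1482) + (-43 + 54)**2/(-7731) = 4044*(-1/1482) + 11**2*(-1/7731) = -674/247 + 121*(-1/7731) = -674/247 - 121/7731 = -5240581/1909557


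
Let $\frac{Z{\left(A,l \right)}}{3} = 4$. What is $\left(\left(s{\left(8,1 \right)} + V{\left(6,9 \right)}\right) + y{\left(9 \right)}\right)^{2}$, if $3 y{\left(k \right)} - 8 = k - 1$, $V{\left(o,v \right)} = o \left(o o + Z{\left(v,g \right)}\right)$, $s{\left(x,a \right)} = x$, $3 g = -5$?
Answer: $\frac{817216}{9} \approx 90802.0$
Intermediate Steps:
$g = - \frac{5}{3}$ ($g = \frac{1}{3} \left(-5\right) = - \frac{5}{3} \approx -1.6667$)
$Z{\left(A,l \right)} = 12$ ($Z{\left(A,l \right)} = 3 \cdot 4 = 12$)
$V{\left(o,v \right)} = o \left(12 + o^{2}\right)$ ($V{\left(o,v \right)} = o \left(o o + 12\right) = o \left(o^{2} + 12\right) = o \left(12 + o^{2}\right)$)
$y{\left(k \right)} = \frac{7}{3} + \frac{k}{3}$ ($y{\left(k \right)} = \frac{8}{3} + \frac{k - 1}{3} = \frac{8}{3} + \frac{-1 + k}{3} = \frac{8}{3} + \left(- \frac{1}{3} + \frac{k}{3}\right) = \frac{7}{3} + \frac{k}{3}$)
$\left(\left(s{\left(8,1 \right)} + V{\left(6,9 \right)}\right) + y{\left(9 \right)}\right)^{2} = \left(\left(8 + 6 \left(12 + 6^{2}\right)\right) + \left(\frac{7}{3} + \frac{1}{3} \cdot 9\right)\right)^{2} = \left(\left(8 + 6 \left(12 + 36\right)\right) + \left(\frac{7}{3} + 3\right)\right)^{2} = \left(\left(8 + 6 \cdot 48\right) + \frac{16}{3}\right)^{2} = \left(\left(8 + 288\right) + \frac{16}{3}\right)^{2} = \left(296 + \frac{16}{3}\right)^{2} = \left(\frac{904}{3}\right)^{2} = \frac{817216}{9}$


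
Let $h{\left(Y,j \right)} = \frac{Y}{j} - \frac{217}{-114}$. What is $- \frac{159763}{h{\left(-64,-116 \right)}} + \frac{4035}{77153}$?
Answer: $- \frac{40750367055039}{626250901} \approx -65070.0$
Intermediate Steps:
$h{\left(Y,j \right)} = \frac{217}{114} + \frac{Y}{j}$ ($h{\left(Y,j \right)} = \frac{Y}{j} - - \frac{217}{114} = \frac{Y}{j} + \frac{217}{114} = \frac{217}{114} + \frac{Y}{j}$)
$- \frac{159763}{h{\left(-64,-116 \right)}} + \frac{4035}{77153} = - \frac{159763}{\frac{217}{114} - \frac{64}{-116}} + \frac{4035}{77153} = - \frac{159763}{\frac{217}{114} - - \frac{16}{29}} + 4035 \cdot \frac{1}{77153} = - \frac{159763}{\frac{217}{114} + \frac{16}{29}} + \frac{4035}{77153} = - \frac{159763}{\frac{8117}{3306}} + \frac{4035}{77153} = \left(-159763\right) \frac{3306}{8117} + \frac{4035}{77153} = - \frac{528176478}{8117} + \frac{4035}{77153} = - \frac{40750367055039}{626250901}$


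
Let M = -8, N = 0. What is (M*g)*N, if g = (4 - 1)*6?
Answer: 0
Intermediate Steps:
g = 18 (g = 3*6 = 18)
(M*g)*N = -8*18*0 = -144*0 = 0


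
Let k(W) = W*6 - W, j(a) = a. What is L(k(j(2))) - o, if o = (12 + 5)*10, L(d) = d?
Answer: -160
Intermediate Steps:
k(W) = 5*W (k(W) = 6*W - W = 5*W)
o = 170 (o = 17*10 = 170)
L(k(j(2))) - o = 5*2 - 1*170 = 10 - 170 = -160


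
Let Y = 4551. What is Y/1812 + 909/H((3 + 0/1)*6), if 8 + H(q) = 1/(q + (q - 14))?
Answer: -11813317/105700 ≈ -111.76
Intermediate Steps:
H(q) = -8 + 1/(-14 + 2*q) (H(q) = -8 + 1/(q + (q - 14)) = -8 + 1/(q + (-14 + q)) = -8 + 1/(-14 + 2*q))
Y/1812 + 909/H((3 + 0/1)*6) = 4551/1812 + 909/(((113 - 16*(3 + 0/1)*6)/(2*(-7 + (3 + 0/1)*6)))) = 4551*(1/1812) + 909/(((113 - 16*(3 + 0*1)*6)/(2*(-7 + (3 + 0*1)*6)))) = 1517/604 + 909/(((113 - 16*(3 + 0)*6)/(2*(-7 + (3 + 0)*6)))) = 1517/604 + 909/(((113 - 48*6)/(2*(-7 + 3*6)))) = 1517/604 + 909/(((113 - 16*18)/(2*(-7 + 18)))) = 1517/604 + 909/(((½)*(113 - 288)/11)) = 1517/604 + 909/(((½)*(1/11)*(-175))) = 1517/604 + 909/(-175/22) = 1517/604 + 909*(-22/175) = 1517/604 - 19998/175 = -11813317/105700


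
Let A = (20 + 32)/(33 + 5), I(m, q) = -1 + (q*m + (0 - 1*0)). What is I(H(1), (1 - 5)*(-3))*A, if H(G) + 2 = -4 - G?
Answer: -2210/19 ≈ -116.32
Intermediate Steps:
H(G) = -6 - G (H(G) = -2 + (-4 - G) = -6 - G)
I(m, q) = -1 + m*q (I(m, q) = -1 + (m*q + (0 + 0)) = -1 + (m*q + 0) = -1 + m*q)
A = 26/19 (A = 52/38 = 52*(1/38) = 26/19 ≈ 1.3684)
I(H(1), (1 - 5)*(-3))*A = (-1 + (-6 - 1*1)*((1 - 5)*(-3)))*(26/19) = (-1 + (-6 - 1)*(-4*(-3)))*(26/19) = (-1 - 7*12)*(26/19) = (-1 - 84)*(26/19) = -85*26/19 = -2210/19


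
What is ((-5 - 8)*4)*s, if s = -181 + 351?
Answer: -8840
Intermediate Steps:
s = 170
((-5 - 8)*4)*s = ((-5 - 8)*4)*170 = -13*4*170 = -52*170 = -8840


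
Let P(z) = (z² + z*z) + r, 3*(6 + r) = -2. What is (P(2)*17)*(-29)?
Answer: -1972/3 ≈ -657.33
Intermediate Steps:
r = -20/3 (r = -6 + (⅓)*(-2) = -6 - ⅔ = -20/3 ≈ -6.6667)
P(z) = -20/3 + 2*z² (P(z) = (z² + z*z) - 20/3 = (z² + z²) - 20/3 = 2*z² - 20/3 = -20/3 + 2*z²)
(P(2)*17)*(-29) = ((-20/3 + 2*2²)*17)*(-29) = ((-20/3 + 2*4)*17)*(-29) = ((-20/3 + 8)*17)*(-29) = ((4/3)*17)*(-29) = (68/3)*(-29) = -1972/3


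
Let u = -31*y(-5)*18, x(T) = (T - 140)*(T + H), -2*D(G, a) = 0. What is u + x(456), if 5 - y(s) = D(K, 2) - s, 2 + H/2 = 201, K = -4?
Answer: 269864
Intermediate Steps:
D(G, a) = 0 (D(G, a) = -1/2*0 = 0)
H = 398 (H = -4 + 2*201 = -4 + 402 = 398)
y(s) = 5 + s (y(s) = 5 - (0 - s) = 5 - (-1)*s = 5 + s)
x(T) = (-140 + T)*(398 + T) (x(T) = (T - 140)*(T + 398) = (-140 + T)*(398 + T))
u = 0 (u = -31*(5 - 5)*18 = -31*0*18 = 0*18 = 0)
u + x(456) = 0 + (-55720 + 456**2 + 258*456) = 0 + (-55720 + 207936 + 117648) = 0 + 269864 = 269864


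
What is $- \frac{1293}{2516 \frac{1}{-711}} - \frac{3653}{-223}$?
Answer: $\frac{214199977}{561068} \approx 381.77$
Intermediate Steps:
$- \frac{1293}{2516 \frac{1}{-711}} - \frac{3653}{-223} = - \frac{1293}{2516 \left(- \frac{1}{711}\right)} - - \frac{3653}{223} = - \frac{1293}{- \frac{2516}{711}} + \frac{3653}{223} = \left(-1293\right) \left(- \frac{711}{2516}\right) + \frac{3653}{223} = \frac{919323}{2516} + \frac{3653}{223} = \frac{214199977}{561068}$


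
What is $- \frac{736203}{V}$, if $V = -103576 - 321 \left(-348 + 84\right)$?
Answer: $\frac{736203}{18832} \approx 39.093$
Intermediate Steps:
$V = -18832$ ($V = -103576 - 321 \left(-264\right) = -103576 - -84744 = -103576 + 84744 = -18832$)
$- \frac{736203}{V} = - \frac{736203}{-18832} = \left(-736203\right) \left(- \frac{1}{18832}\right) = \frac{736203}{18832}$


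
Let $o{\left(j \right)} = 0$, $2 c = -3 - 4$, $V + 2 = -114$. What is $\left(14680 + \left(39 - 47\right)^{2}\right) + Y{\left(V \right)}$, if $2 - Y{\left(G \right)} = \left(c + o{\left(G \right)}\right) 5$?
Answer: $\frac{29527}{2} \approx 14764.0$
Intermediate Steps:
$V = -116$ ($V = -2 - 114 = -116$)
$c = - \frac{7}{2}$ ($c = \frac{-3 - 4}{2} = \frac{1}{2} \left(-7\right) = - \frac{7}{2} \approx -3.5$)
$Y{\left(G \right)} = \frac{39}{2}$ ($Y{\left(G \right)} = 2 - \left(- \frac{7}{2} + 0\right) 5 = 2 - \left(- \frac{7}{2}\right) 5 = 2 - - \frac{35}{2} = 2 + \frac{35}{2} = \frac{39}{2}$)
$\left(14680 + \left(39 - 47\right)^{2}\right) + Y{\left(V \right)} = \left(14680 + \left(39 - 47\right)^{2}\right) + \frac{39}{2} = \left(14680 + \left(-8\right)^{2}\right) + \frac{39}{2} = \left(14680 + 64\right) + \frac{39}{2} = 14744 + \frac{39}{2} = \frac{29527}{2}$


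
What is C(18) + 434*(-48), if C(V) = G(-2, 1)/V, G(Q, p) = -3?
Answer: -124993/6 ≈ -20832.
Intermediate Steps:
C(V) = -3/V
C(18) + 434*(-48) = -3/18 + 434*(-48) = -3*1/18 - 20832 = -1/6 - 20832 = -124993/6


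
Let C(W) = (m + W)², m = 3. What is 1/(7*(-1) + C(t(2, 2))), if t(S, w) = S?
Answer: 1/18 ≈ 0.055556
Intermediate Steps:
C(W) = (3 + W)²
1/(7*(-1) + C(t(2, 2))) = 1/(7*(-1) + (3 + 2)²) = 1/(-7 + 5²) = 1/(-7 + 25) = 1/18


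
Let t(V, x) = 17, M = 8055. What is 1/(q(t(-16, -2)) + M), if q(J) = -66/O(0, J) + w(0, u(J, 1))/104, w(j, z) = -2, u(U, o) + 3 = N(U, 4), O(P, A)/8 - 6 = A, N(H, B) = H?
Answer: 299/2408332 ≈ 0.00012415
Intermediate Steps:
O(P, A) = 48 + 8*A
u(U, o) = -3 + U
q(J) = -1/52 - 66/(48 + 8*J) (q(J) = -66/(48 + 8*J) - 2/104 = -66/(48 + 8*J) - 2*1/104 = -66/(48 + 8*J) - 1/52 = -1/52 - 66/(48 + 8*J))
1/(q(t(-16, -2)) + M) = 1/((-435 - 1*17)/(52*(6 + 17)) + 8055) = 1/((1/52)*(-435 - 17)/23 + 8055) = 1/((1/52)*(1/23)*(-452) + 8055) = 1/(-113/299 + 8055) = 1/(2408332/299) = 299/2408332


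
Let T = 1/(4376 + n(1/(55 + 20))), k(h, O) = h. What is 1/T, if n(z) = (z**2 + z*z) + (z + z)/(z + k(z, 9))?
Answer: 24620627/5625 ≈ 4377.0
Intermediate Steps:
n(z) = 1 + 2*z**2 (n(z) = (z**2 + z*z) + (z + z)/(z + z) = (z**2 + z**2) + (2*z)/((2*z)) = 2*z**2 + (2*z)*(1/(2*z)) = 2*z**2 + 1 = 1 + 2*z**2)
T = 5625/24620627 (T = 1/(4376 + (1 + 2*(1/(55 + 20))**2)) = 1/(4376 + (1 + 2*(1/75)**2)) = 1/(4376 + (1 + 2*(1/5625))) = 1/(4376 + (1 + 2/5625)) = 1/(4376 + 5627/5625) = 1/(24620627/5625) = 5625/24620627 ≈ 0.00022847)
1/T = 1/(5625/24620627) = 24620627/5625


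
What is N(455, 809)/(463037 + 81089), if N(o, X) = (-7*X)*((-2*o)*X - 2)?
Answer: 2084527648/272063 ≈ 7661.9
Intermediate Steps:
N(o, X) = -7*X*(-2 - 2*X*o) (N(o, X) = (-7*X)*(-2*X*o - 2) = (-7*X)*(-2 - 2*X*o) = -7*X*(-2 - 2*X*o))
N(455, 809)/(463037 + 81089) = (14*809*(1 + 809*455))/(463037 + 81089) = (14*809*(1 + 368095))/544126 = (14*809*368096)*(1/544126) = 4169055296*(1/544126) = 2084527648/272063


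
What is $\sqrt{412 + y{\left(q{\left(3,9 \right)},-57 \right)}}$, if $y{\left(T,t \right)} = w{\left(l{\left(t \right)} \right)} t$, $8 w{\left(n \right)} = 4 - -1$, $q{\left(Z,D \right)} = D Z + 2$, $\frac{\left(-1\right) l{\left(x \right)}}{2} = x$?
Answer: $\frac{\sqrt{6022}}{4} \approx 19.4$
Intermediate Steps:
$l{\left(x \right)} = - 2 x$
$q{\left(Z,D \right)} = 2 + D Z$
$w{\left(n \right)} = \frac{5}{8}$ ($w{\left(n \right)} = \frac{4 - -1}{8} = \frac{4 + 1}{8} = \frac{1}{8} \cdot 5 = \frac{5}{8}$)
$y{\left(T,t \right)} = \frac{5 t}{8}$
$\sqrt{412 + y{\left(q{\left(3,9 \right)},-57 \right)}} = \sqrt{412 + \frac{5}{8} \left(-57\right)} = \sqrt{412 - \frac{285}{8}} = \sqrt{\frac{3011}{8}} = \frac{\sqrt{6022}}{4}$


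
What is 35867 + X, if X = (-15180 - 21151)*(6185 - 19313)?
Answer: 476989235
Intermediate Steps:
X = 476953368 (X = -36331*(-13128) = 476953368)
35867 + X = 35867 + 476953368 = 476989235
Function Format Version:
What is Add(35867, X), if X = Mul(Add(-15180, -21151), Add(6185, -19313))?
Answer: 476989235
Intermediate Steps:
X = 476953368 (X = Mul(-36331, -13128) = 476953368)
Add(35867, X) = Add(35867, 476953368) = 476989235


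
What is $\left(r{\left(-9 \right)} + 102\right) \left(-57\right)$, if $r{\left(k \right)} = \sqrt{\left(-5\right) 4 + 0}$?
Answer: $-5814 - 114 i \sqrt{5} \approx -5814.0 - 254.91 i$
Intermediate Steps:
$r{\left(k \right)} = 2 i \sqrt{5}$ ($r{\left(k \right)} = \sqrt{-20 + 0} = \sqrt{-20} = 2 i \sqrt{5}$)
$\left(r{\left(-9 \right)} + 102\right) \left(-57\right) = \left(2 i \sqrt{5} + 102\right) \left(-57\right) = \left(102 + 2 i \sqrt{5}\right) \left(-57\right) = -5814 - 114 i \sqrt{5}$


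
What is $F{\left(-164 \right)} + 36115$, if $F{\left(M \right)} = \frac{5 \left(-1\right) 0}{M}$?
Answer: $36115$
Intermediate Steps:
$F{\left(M \right)} = 0$ ($F{\left(M \right)} = \frac{\left(-5\right) 0}{M} = \frac{0}{M} = 0$)
$F{\left(-164 \right)} + 36115 = 0 + 36115 = 36115$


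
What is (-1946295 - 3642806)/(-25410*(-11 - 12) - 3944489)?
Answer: 5589101/3360059 ≈ 1.6634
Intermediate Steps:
(-1946295 - 3642806)/(-25410*(-11 - 12) - 3944489) = -5589101/(-25410*(-23) - 3944489) = -5589101/(584430 - 3944489) = -5589101/(-3360059) = -5589101*(-1/3360059) = 5589101/3360059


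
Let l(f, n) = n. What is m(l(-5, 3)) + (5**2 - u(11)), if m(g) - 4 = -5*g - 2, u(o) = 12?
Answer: 0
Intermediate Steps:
m(g) = 2 - 5*g (m(g) = 4 + (-5*g - 2) = 4 + (-2 - 5*g) = 2 - 5*g)
m(l(-5, 3)) + (5**2 - u(11)) = (2 - 5*3) + (5**2 - 1*12) = (2 - 15) + (25 - 12) = -13 + 13 = 0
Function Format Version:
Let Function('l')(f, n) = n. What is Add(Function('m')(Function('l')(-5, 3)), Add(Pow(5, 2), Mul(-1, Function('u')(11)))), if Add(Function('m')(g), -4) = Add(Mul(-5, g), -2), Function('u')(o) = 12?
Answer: 0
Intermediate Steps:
Function('m')(g) = Add(2, Mul(-5, g)) (Function('m')(g) = Add(4, Add(Mul(-5, g), -2)) = Add(4, Add(-2, Mul(-5, g))) = Add(2, Mul(-5, g)))
Add(Function('m')(Function('l')(-5, 3)), Add(Pow(5, 2), Mul(-1, Function('u')(11)))) = Add(Add(2, Mul(-5, 3)), Add(Pow(5, 2), Mul(-1, 12))) = Add(Add(2, -15), Add(25, -12)) = Add(-13, 13) = 0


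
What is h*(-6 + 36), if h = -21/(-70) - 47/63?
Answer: -281/21 ≈ -13.381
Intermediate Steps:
h = -281/630 (h = -21*(-1/70) - 47*1/63 = 3/10 - 47/63 = -281/630 ≈ -0.44603)
h*(-6 + 36) = -281*(-6 + 36)/630 = -281/630*30 = -281/21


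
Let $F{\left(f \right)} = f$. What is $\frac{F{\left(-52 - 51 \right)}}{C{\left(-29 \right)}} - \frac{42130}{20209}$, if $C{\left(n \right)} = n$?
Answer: $\frac{859757}{586061} \approx 1.467$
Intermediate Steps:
$\frac{F{\left(-52 - 51 \right)}}{C{\left(-29 \right)}} - \frac{42130}{20209} = \frac{-52 - 51}{-29} - \frac{42130}{20209} = \left(-103\right) \left(- \frac{1}{29}\right) - \frac{42130}{20209} = \frac{103}{29} - \frac{42130}{20209} = \frac{859757}{586061}$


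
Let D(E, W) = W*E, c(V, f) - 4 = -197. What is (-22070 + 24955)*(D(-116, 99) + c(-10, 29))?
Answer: -33688145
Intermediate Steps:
c(V, f) = -193 (c(V, f) = 4 - 197 = -193)
D(E, W) = E*W
(-22070 + 24955)*(D(-116, 99) + c(-10, 29)) = (-22070 + 24955)*(-116*99 - 193) = 2885*(-11484 - 193) = 2885*(-11677) = -33688145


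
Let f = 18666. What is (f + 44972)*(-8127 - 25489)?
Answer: -2139255008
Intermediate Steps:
(f + 44972)*(-8127 - 25489) = (18666 + 44972)*(-8127 - 25489) = 63638*(-33616) = -2139255008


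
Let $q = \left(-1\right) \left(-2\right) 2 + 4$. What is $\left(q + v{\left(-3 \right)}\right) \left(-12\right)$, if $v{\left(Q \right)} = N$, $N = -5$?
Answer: $-36$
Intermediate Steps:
$q = 8$ ($q = 2 \cdot 2 + 4 = 4 + 4 = 8$)
$v{\left(Q \right)} = -5$
$\left(q + v{\left(-3 \right)}\right) \left(-12\right) = \left(8 - 5\right) \left(-12\right) = 3 \left(-12\right) = -36$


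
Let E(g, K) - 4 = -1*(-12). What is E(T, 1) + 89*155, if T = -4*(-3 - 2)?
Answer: 13811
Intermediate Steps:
T = 20 (T = -4*(-5) = 20)
E(g, K) = 16 (E(g, K) = 4 - 1*(-12) = 4 + 12 = 16)
E(T, 1) + 89*155 = 16 + 89*155 = 16 + 13795 = 13811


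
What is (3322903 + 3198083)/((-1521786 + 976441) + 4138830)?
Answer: 6520986/3593485 ≈ 1.8147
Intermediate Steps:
(3322903 + 3198083)/((-1521786 + 976441) + 4138830) = 6520986/(-545345 + 4138830) = 6520986/3593485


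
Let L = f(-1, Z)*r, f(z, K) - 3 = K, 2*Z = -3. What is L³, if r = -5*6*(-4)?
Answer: 5832000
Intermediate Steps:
Z = -3/2 (Z = (½)*(-3) = -3/2 ≈ -1.5000)
f(z, K) = 3 + K
r = 120 (r = -30*(-4) = 120)
L = 180 (L = (3 - 3/2)*120 = (3/2)*120 = 180)
L³ = 180³ = 5832000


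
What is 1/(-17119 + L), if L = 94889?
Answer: 1/77770 ≈ 1.2858e-5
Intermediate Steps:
1/(-17119 + L) = 1/(-17119 + 94889) = 1/77770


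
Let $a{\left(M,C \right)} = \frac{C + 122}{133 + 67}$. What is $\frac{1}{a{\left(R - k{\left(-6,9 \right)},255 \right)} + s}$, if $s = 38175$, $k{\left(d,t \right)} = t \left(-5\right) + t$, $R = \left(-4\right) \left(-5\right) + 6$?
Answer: $\frac{200}{7635377} \approx 2.6194 \cdot 10^{-5}$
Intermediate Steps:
$R = 26$ ($R = 20 + 6 = 26$)
$k{\left(d,t \right)} = - 4 t$ ($k{\left(d,t \right)} = - 5 t + t = - 4 t$)
$a{\left(M,C \right)} = \frac{61}{100} + \frac{C}{200}$ ($a{\left(M,C \right)} = \frac{122 + C}{200} = \left(122 + C\right) \frac{1}{200} = \frac{61}{100} + \frac{C}{200}$)
$\frac{1}{a{\left(R - k{\left(-6,9 \right)},255 \right)} + s} = \frac{1}{\left(\frac{61}{100} + \frac{1}{200} \cdot 255\right) + 38175} = \frac{1}{\left(\frac{61}{100} + \frac{51}{40}\right) + 38175} = \frac{1}{\frac{377}{200} + 38175} = \frac{1}{\frac{7635377}{200}} = \frac{200}{7635377}$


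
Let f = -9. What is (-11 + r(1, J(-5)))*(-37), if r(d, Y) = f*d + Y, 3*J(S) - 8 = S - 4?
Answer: 2257/3 ≈ 752.33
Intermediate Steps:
J(S) = 4/3 + S/3 (J(S) = 8/3 + (S - 4)/3 = 8/3 + (-4 + S)/3 = 8/3 + (-4/3 + S/3) = 4/3 + S/3)
r(d, Y) = Y - 9*d (r(d, Y) = -9*d + Y = Y - 9*d)
(-11 + r(1, J(-5)))*(-37) = (-11 + ((4/3 + (1/3)*(-5)) - 9*1))*(-37) = (-11 + ((4/3 - 5/3) - 9))*(-37) = (-11 + (-1/3 - 9))*(-37) = (-11 - 28/3)*(-37) = -61/3*(-37) = 2257/3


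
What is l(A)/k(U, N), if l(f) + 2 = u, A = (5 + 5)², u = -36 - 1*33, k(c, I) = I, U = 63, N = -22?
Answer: 71/22 ≈ 3.2273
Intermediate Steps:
u = -69 (u = -36 - 33 = -69)
A = 100 (A = 10² = 100)
l(f) = -71 (l(f) = -2 - 69 = -71)
l(A)/k(U, N) = -71/(-22) = -71*(-1/22) = 71/22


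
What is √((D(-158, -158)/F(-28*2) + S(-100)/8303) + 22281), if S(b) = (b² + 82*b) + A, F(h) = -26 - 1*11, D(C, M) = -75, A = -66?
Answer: √5825652553074/16169 ≈ 149.28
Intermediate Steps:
F(h) = -37 (F(h) = -26 - 11 = -37)
S(b) = -66 + b² + 82*b (S(b) = (b² + 82*b) - 66 = -66 + b² + 82*b)
√((D(-158, -158)/F(-28*2) + S(-100)/8303) + 22281) = √((-75/(-37) + (-66 + (-100)² + 82*(-100))/8303) + 22281) = √((-75*(-1/37) + (-66 + 10000 - 8200)*(1/8303)) + 22281) = √((75/37 + 1734*(1/8303)) + 22281) = √((75/37 + 1734/8303) + 22281) = √(686883/307211 + 22281) = √(6845655174/307211) = √5825652553074/16169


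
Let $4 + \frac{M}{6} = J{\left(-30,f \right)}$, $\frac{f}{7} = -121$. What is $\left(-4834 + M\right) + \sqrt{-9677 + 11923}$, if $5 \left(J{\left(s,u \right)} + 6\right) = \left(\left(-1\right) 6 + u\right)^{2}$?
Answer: $\frac{4341184}{5} + \sqrt{2246} \approx 8.6828 \cdot 10^{5}$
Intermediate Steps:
$f = -847$ ($f = 7 \left(-121\right) = -847$)
$J{\left(s,u \right)} = -6 + \frac{\left(-6 + u\right)^{2}}{5}$ ($J{\left(s,u \right)} = -6 + \frac{\left(\left(-1\right) 6 + u\right)^{2}}{5} = -6 + \frac{\left(-6 + u\right)^{2}}{5}$)
$M = \frac{4365354}{5}$ ($M = -24 + 6 \left(-6 + \frac{\left(-6 - 847\right)^{2}}{5}\right) = -24 + 6 \left(-6 + \frac{\left(-853\right)^{2}}{5}\right) = -24 + 6 \left(-6 + \frac{1}{5} \cdot 727609\right) = -24 + 6 \left(-6 + \frac{727609}{5}\right) = -24 + 6 \cdot \frac{727579}{5} = -24 + \frac{4365474}{5} = \frac{4365354}{5} \approx 8.7307 \cdot 10^{5}$)
$\left(-4834 + M\right) + \sqrt{-9677 + 11923} = \left(-4834 + \frac{4365354}{5}\right) + \sqrt{-9677 + 11923} = \frac{4341184}{5} + \sqrt{2246}$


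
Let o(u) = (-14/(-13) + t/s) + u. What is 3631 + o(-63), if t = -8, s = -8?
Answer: 46411/13 ≈ 3570.1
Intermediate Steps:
o(u) = 27/13 + u (o(u) = (-14/(-13) - 8/(-8)) + u = (-14*(-1/13) - 8*(-1/8)) + u = (14/13 + 1) + u = 27/13 + u)
3631 + o(-63) = 3631 + (27/13 - 63) = 3631 - 792/13 = 46411/13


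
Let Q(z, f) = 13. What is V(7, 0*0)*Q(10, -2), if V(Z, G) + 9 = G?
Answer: -117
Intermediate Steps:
V(Z, G) = -9 + G
V(7, 0*0)*Q(10, -2) = (-9 + 0*0)*13 = (-9 + 0)*13 = -9*13 = -117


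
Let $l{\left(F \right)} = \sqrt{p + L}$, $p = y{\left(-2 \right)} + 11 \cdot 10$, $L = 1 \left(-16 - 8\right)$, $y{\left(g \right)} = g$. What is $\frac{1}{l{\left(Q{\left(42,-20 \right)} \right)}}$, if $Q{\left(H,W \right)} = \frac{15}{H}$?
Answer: $\frac{\sqrt{21}}{42} \approx 0.10911$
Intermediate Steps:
$L = -24$ ($L = 1 \left(-24\right) = -24$)
$p = 108$ ($p = -2 + 11 \cdot 10 = -2 + 110 = 108$)
$l{\left(F \right)} = 2 \sqrt{21}$ ($l{\left(F \right)} = \sqrt{108 - 24} = \sqrt{84} = 2 \sqrt{21}$)
$\frac{1}{l{\left(Q{\left(42,-20 \right)} \right)}} = \frac{1}{2 \sqrt{21}} = \frac{\sqrt{21}}{42}$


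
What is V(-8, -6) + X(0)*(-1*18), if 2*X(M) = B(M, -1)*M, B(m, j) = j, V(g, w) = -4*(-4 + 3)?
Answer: 4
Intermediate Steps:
V(g, w) = 4 (V(g, w) = -4*(-1) = 4)
X(M) = -M/2 (X(M) = (-M)/2 = -M/2)
V(-8, -6) + X(0)*(-1*18) = 4 + (-1/2*0)*(-1*18) = 4 + 0*(-18) = 4 + 0 = 4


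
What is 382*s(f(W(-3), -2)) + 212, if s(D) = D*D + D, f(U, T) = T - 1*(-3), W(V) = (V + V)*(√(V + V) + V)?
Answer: 976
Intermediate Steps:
W(V) = 2*V*(V + √2*√V) (W(V) = (2*V)*(√(2*V) + V) = (2*V)*(√2*√V + V) = (2*V)*(V + √2*√V) = 2*V*(V + √2*√V))
f(U, T) = 3 + T (f(U, T) = T + 3 = 3 + T)
s(D) = D + D² (s(D) = D² + D = D + D²)
382*s(f(W(-3), -2)) + 212 = 382*((3 - 2)*(1 + (3 - 2))) + 212 = 382*(1*(1 + 1)) + 212 = 382*(1*2) + 212 = 382*2 + 212 = 764 + 212 = 976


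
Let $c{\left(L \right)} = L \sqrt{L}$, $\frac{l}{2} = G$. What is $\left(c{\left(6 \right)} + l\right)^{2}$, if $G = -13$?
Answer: $892 - 312 \sqrt{6} \approx 127.76$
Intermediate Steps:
$l = -26$ ($l = 2 \left(-13\right) = -26$)
$c{\left(L \right)} = L^{\frac{3}{2}}$
$\left(c{\left(6 \right)} + l\right)^{2} = \left(6^{\frac{3}{2}} - 26\right)^{2} = \left(6 \sqrt{6} - 26\right)^{2} = \left(-26 + 6 \sqrt{6}\right)^{2}$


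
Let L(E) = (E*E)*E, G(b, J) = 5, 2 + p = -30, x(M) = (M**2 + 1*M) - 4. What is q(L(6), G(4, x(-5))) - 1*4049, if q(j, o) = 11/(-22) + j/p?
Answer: -16225/4 ≈ -4056.3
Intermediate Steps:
x(M) = -4 + M + M**2 (x(M) = (M**2 + M) - 4 = (M + M**2) - 4 = -4 + M + M**2)
p = -32 (p = -2 - 30 = -32)
L(E) = E**3 (L(E) = E**2*E = E**3)
q(j, o) = -1/2 - j/32 (q(j, o) = 11/(-22) + j/(-32) = 11*(-1/22) + j*(-1/32) = -1/2 - j/32)
q(L(6), G(4, x(-5))) - 1*4049 = (-1/2 - 1/32*6**3) - 1*4049 = (-1/2 - 1/32*216) - 4049 = (-1/2 - 27/4) - 4049 = -29/4 - 4049 = -16225/4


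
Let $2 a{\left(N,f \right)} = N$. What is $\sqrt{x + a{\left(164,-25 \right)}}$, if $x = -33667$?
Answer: $i \sqrt{33585} \approx 183.26 i$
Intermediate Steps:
$a{\left(N,f \right)} = \frac{N}{2}$
$\sqrt{x + a{\left(164,-25 \right)}} = \sqrt{-33667 + \frac{1}{2} \cdot 164} = \sqrt{-33667 + 82} = \sqrt{-33585} = i \sqrt{33585}$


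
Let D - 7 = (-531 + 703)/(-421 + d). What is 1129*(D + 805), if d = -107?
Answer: 120962189/132 ≈ 9.1638e+5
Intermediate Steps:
D = 881/132 (D = 7 + (-531 + 703)/(-421 - 107) = 7 + 172/(-528) = 7 + 172*(-1/528) = 7 - 43/132 = 881/132 ≈ 6.6742)
1129*(D + 805) = 1129*(881/132 + 805) = 1129*(107141/132) = 120962189/132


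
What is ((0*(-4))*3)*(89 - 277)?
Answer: 0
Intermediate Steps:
((0*(-4))*3)*(89 - 277) = (0*3)*(-188) = 0*(-188) = 0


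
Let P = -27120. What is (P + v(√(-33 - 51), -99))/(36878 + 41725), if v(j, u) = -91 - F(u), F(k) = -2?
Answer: -3887/11229 ≈ -0.34616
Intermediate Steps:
v(j, u) = -89 (v(j, u) = -91 - 1*(-2) = -91 + 2 = -89)
(P + v(√(-33 - 51), -99))/(36878 + 41725) = (-27120 - 89)/(36878 + 41725) = -27209/78603 = -27209*1/78603 = -3887/11229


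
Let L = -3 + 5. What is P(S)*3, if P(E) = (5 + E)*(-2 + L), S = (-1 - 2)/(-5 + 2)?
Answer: 0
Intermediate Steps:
L = 2
S = 1 (S = -3/(-3) = -3*(-1/3) = 1)
P(E) = 0 (P(E) = (5 + E)*(-2 + 2) = (5 + E)*0 = 0)
P(S)*3 = 0*3 = 0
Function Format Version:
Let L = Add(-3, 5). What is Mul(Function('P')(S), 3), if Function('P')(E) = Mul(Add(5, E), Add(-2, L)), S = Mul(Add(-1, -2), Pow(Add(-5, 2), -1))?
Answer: 0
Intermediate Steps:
L = 2
S = 1 (S = Mul(-3, Pow(-3, -1)) = Mul(-3, Rational(-1, 3)) = 1)
Function('P')(E) = 0 (Function('P')(E) = Mul(Add(5, E), Add(-2, 2)) = Mul(Add(5, E), 0) = 0)
Mul(Function('P')(S), 3) = Mul(0, 3) = 0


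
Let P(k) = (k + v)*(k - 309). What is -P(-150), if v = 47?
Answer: -47277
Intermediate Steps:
P(k) = (-309 + k)*(47 + k) (P(k) = (k + 47)*(k - 309) = (47 + k)*(-309 + k) = (-309 + k)*(47 + k))
-P(-150) = -(-14523 + (-150)² - 262*(-150)) = -(-14523 + 22500 + 39300) = -1*47277 = -47277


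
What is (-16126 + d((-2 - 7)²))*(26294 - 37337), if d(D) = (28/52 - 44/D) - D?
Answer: 6979984184/39 ≈ 1.7897e+8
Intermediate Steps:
d(D) = 7/13 - D - 44/D (d(D) = (28*(1/52) - 44/D) - D = (7/13 - 44/D) - D = 7/13 - D - 44/D)
(-16126 + d((-2 - 7)²))*(26294 - 37337) = (-16126 + (7/13 - (-2 - 7)² - 44/(-2 - 7)²))*(26294 - 37337) = (-16126 + (7/13 - 1*(-9)² - 44/((-9)²)))*(-11043) = (-16126 + (7/13 - 1*81 - 44/81))*(-11043) = (-16126 + (7/13 - 81 - 44*1/81))*(-11043) = (-16126 + (7/13 - 81 - 44/81))*(-11043) = (-16126 - 85298/1053)*(-11043) = -17065976/1053*(-11043) = 6979984184/39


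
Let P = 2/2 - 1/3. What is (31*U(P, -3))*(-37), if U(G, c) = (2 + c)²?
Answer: -1147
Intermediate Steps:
P = ⅔ (P = 2*(½) - 1*⅓ = 1 - ⅓ = ⅔ ≈ 0.66667)
(31*U(P, -3))*(-37) = (31*(2 - 3)²)*(-37) = (31*(-1)²)*(-37) = (31*1)*(-37) = 31*(-37) = -1147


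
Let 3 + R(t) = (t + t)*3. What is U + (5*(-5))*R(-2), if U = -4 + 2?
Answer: 373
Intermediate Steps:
R(t) = -3 + 6*t (R(t) = -3 + (t + t)*3 = -3 + (2*t)*3 = -3 + 6*t)
U = -2
U + (5*(-5))*R(-2) = -2 + (5*(-5))*(-3 + 6*(-2)) = -2 - 25*(-3 - 12) = -2 - 25*(-15) = -2 + 375 = 373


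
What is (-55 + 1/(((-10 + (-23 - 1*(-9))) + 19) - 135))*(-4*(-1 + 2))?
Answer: 7701/35 ≈ 220.03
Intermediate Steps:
(-55 + 1/(((-10 + (-23 - 1*(-9))) + 19) - 135))*(-4*(-1 + 2)) = (-55 + 1/(((-10 + (-23 + 9)) + 19) - 135))*(-4*1) = (-55 + 1/(((-10 - 14) + 19) - 135))*(-4) = (-55 + 1/((-24 + 19) - 135))*(-4) = (-55 + 1/(-5 - 135))*(-4) = (-55 + 1/(-140))*(-4) = (-55 - 1/140)*(-4) = -7701/140*(-4) = 7701/35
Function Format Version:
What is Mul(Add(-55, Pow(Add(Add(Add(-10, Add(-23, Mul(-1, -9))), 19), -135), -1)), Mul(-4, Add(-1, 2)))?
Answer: Rational(7701, 35) ≈ 220.03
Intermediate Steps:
Mul(Add(-55, Pow(Add(Add(Add(-10, Add(-23, Mul(-1, -9))), 19), -135), -1)), Mul(-4, Add(-1, 2))) = Mul(Add(-55, Pow(Add(Add(Add(-10, Add(-23, 9)), 19), -135), -1)), Mul(-4, 1)) = Mul(Add(-55, Pow(Add(Add(Add(-10, -14), 19), -135), -1)), -4) = Mul(Add(-55, Pow(Add(Add(-24, 19), -135), -1)), -4) = Mul(Add(-55, Pow(Add(-5, -135), -1)), -4) = Mul(Add(-55, Pow(-140, -1)), -4) = Mul(Add(-55, Rational(-1, 140)), -4) = Mul(Rational(-7701, 140), -4) = Rational(7701, 35)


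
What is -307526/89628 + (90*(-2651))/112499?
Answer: -27990355997/5041530186 ≈ -5.5520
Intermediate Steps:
-307526/89628 + (90*(-2651))/112499 = -307526*1/89628 - 238590*1/112499 = -153763/44814 - 238590/112499 = -27990355997/5041530186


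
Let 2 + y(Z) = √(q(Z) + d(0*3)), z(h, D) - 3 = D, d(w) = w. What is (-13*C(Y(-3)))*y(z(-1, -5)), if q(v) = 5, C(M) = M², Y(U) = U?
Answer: 234 - 117*√5 ≈ -27.620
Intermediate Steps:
z(h, D) = 3 + D
y(Z) = -2 + √5 (y(Z) = -2 + √(5 + 0*3) = -2 + √(5 + 0) = -2 + √5)
(-13*C(Y(-3)))*y(z(-1, -5)) = (-13*(-3)²)*(-2 + √5) = (-13*9)*(-2 + √5) = -117*(-2 + √5) = 234 - 117*√5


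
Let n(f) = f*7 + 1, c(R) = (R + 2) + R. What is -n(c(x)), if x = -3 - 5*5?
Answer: 377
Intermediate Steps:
x = -28 (x = -3 - 25 = -28)
c(R) = 2 + 2*R (c(R) = (2 + R) + R = 2 + 2*R)
n(f) = 1 + 7*f (n(f) = 7*f + 1 = 1 + 7*f)
-n(c(x)) = -(1 + 7*(2 + 2*(-28))) = -(1 + 7*(2 - 56)) = -(1 + 7*(-54)) = -(1 - 378) = -1*(-377) = 377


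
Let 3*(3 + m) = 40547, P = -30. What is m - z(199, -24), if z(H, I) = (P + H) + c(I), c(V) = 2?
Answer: 40025/3 ≈ 13342.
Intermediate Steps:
m = 40538/3 (m = -3 + (1/3)*40547 = -3 + 40547/3 = 40538/3 ≈ 13513.)
z(H, I) = -28 + H (z(H, I) = (-30 + H) + 2 = -28 + H)
m - z(199, -24) = 40538/3 - (-28 + 199) = 40538/3 - 1*171 = 40538/3 - 171 = 40025/3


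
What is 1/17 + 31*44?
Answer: 23189/17 ≈ 1364.1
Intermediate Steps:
1/17 + 31*44 = 1/17 + 1364 = 23189/17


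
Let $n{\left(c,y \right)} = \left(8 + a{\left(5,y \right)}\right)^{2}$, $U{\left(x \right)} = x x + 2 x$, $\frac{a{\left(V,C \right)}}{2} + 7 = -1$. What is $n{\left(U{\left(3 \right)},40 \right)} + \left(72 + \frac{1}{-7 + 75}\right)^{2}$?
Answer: $\frac{24276545}{4624} \approx 5250.1$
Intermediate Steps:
$a{\left(V,C \right)} = -16$ ($a{\left(V,C \right)} = -14 + 2 \left(-1\right) = -14 - 2 = -16$)
$U{\left(x \right)} = x^{2} + 2 x$
$n{\left(c,y \right)} = 64$ ($n{\left(c,y \right)} = \left(8 - 16\right)^{2} = \left(-8\right)^{2} = 64$)
$n{\left(U{\left(3 \right)},40 \right)} + \left(72 + \frac{1}{-7 + 75}\right)^{2} = 64 + \left(72 + \frac{1}{-7 + 75}\right)^{2} = 64 + \left(72 + \frac{1}{68}\right)^{2} = 64 + \left(\frac{4897}{68}\right)^{2} = 64 + \frac{23980609}{4624} = \frac{24276545}{4624}$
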